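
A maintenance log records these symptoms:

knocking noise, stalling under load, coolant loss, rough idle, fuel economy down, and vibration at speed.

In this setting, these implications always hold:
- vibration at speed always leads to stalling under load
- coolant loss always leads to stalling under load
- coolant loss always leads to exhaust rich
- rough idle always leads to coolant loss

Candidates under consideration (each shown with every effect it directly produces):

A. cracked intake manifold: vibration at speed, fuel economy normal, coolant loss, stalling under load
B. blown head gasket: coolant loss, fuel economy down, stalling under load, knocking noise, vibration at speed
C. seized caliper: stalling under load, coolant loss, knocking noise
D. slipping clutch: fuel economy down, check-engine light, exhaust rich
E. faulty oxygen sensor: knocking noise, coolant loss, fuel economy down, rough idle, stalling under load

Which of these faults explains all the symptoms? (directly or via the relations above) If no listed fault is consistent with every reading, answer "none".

Checking each candidate against the observations:
(A) cracked intake manifold — knocking noise NO; stalling under load yes; coolant loss yes; rough idle NO; fuel economy down NO; vibration at speed yes
(B) blown head gasket — does not account for rough idle
(C) seized caliper — knocking noise yes; stalling under load yes; coolant loss yes; rough idle NO; fuel economy down NO; vibration at speed NO
(D) slipping clutch — knocking noise NO; stalling under load NO; coolant loss NO; rough idle NO; fuel economy down yes; vibration at speed NO
(E) faulty oxygen sensor — does not account for vibration at speed
No candidate is consistent with all observations.

none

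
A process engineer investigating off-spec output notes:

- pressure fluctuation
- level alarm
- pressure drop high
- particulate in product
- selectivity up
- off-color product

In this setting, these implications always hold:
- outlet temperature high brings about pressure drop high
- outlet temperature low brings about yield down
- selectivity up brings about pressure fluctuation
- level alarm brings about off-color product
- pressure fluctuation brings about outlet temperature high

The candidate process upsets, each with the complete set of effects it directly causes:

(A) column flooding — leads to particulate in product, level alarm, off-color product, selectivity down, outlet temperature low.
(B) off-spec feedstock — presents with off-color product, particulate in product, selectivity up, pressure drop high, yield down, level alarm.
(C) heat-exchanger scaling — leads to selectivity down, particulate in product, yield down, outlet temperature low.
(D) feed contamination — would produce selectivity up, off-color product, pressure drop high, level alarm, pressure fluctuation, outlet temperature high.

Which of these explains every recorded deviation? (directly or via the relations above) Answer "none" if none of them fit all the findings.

B

Checking each candidate against the observations:
(A) column flooding — pressure fluctuation NO; level alarm yes; pressure drop high NO; particulate in product yes; selectivity up NO; off-color product yes
(B) off-spec feedstock — pressure fluctuation yes (through selectivity up → pressure fluctuation); level alarm yes; pressure drop high yes; particulate in product yes; selectivity up yes; off-color product yes
(C) heat-exchanger scaling — pressure fluctuation NO; level alarm NO; pressure drop high NO; particulate in product yes; selectivity up NO; off-color product NO
(D) feed contamination — pressure fluctuation yes; level alarm yes; pressure drop high yes; particulate in product NO; selectivity up yes; off-color product yes
(B) is the only candidate with no mismatches.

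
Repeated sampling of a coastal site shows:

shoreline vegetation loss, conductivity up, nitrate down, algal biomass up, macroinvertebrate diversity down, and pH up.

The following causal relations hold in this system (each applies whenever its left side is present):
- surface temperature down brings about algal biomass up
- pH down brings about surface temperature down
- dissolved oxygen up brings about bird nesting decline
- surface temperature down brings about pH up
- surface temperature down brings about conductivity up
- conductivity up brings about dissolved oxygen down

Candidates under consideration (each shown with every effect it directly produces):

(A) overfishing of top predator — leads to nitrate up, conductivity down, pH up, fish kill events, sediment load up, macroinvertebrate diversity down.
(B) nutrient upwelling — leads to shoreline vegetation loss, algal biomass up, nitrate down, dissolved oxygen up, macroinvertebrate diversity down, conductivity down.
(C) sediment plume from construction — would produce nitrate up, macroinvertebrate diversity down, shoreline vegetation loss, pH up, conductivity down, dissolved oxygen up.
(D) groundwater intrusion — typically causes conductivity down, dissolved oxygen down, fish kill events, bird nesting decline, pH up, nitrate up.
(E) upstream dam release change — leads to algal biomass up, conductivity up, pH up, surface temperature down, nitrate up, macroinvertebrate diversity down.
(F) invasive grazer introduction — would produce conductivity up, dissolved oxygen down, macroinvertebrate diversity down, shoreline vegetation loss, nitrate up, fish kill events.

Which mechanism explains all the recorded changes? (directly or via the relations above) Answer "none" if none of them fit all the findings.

For each candidate, compare predicted effects to what was observed:
(A) overfishing of top predator — shoreline vegetation loss -; conductivity up -; nitrate down -; algal biomass up -; macroinvertebrate diversity down +; pH up +
(B) nutrient upwelling — fails on conductivity up, pH up (predicts conductivity down, not conductivity up)
(C) sediment plume from construction — fails on conductivity up, nitrate down, algal biomass up (predicts conductivity down, not conductivity up; predicts nitrate up, not nitrate down)
(D) groundwater intrusion — shoreline vegetation loss -; conductivity up -; nitrate down -; algal biomass up -; macroinvertebrate diversity down -; pH up +
(E) upstream dam release change — shoreline vegetation loss -; conductivity up +; nitrate down -; algal biomass up +; macroinvertebrate diversity down +; pH up +
(F) invasive grazer introduction — fails on nitrate down, algal biomass up, pH up (predicts nitrate up, not nitrate down)
No candidate is consistent with all observations.

none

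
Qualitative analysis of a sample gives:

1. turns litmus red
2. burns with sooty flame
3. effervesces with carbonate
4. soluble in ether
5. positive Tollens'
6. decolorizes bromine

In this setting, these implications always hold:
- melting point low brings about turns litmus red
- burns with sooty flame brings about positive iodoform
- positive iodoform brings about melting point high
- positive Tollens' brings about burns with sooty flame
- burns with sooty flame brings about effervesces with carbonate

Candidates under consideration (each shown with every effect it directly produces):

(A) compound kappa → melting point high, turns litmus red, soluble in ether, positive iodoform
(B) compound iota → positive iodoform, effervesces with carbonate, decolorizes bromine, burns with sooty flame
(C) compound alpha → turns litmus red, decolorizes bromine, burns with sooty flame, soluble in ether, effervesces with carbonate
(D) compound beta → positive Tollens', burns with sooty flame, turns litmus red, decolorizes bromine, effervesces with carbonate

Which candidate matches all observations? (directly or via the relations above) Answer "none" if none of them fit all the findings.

none

Checking each candidate against the observations:
(A) compound kappa — turns litmus red match; burns with sooty flame miss; effervesces with carbonate miss; soluble in ether match; positive Tollens' miss; decolorizes bromine miss
(B) compound iota — turns litmus red miss; burns with sooty flame match; effervesces with carbonate match; soluble in ether miss; positive Tollens' miss; decolorizes bromine match
(C) compound alpha — does not account for positive Tollens'
(D) compound beta — does not account for soluble in ether
No candidate is consistent with all observations.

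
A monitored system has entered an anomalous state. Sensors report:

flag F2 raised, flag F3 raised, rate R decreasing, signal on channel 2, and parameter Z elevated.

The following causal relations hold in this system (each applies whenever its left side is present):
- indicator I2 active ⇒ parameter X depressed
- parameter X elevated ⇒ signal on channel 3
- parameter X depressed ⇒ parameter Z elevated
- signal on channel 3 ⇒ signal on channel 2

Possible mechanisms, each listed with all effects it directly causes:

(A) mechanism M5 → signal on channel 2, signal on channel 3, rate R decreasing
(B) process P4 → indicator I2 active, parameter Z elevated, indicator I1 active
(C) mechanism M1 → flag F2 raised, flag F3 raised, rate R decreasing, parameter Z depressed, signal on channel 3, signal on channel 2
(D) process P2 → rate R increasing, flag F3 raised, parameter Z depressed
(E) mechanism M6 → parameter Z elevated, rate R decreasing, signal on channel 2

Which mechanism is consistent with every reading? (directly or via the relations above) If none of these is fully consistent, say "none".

none

For each candidate, compare predicted effects to what was observed:
(A) mechanism M5 — does not account for flag F2 raised, flag F3 raised, parameter Z elevated
(B) process P4 — does not account for flag F2 raised, flag F3 raised, rate R decreasing, signal on channel 2
(C) mechanism M1 — fails on parameter Z elevated (predicts parameter Z depressed, not parameter Z elevated)
(D) process P2 — flag F2 raised NO; flag F3 raised yes; rate R decreasing NO; signal on channel 2 NO; parameter Z elevated NO
(E) mechanism M6 — does not account for flag F2 raised, flag F3 raised
No candidate is consistent with all observations.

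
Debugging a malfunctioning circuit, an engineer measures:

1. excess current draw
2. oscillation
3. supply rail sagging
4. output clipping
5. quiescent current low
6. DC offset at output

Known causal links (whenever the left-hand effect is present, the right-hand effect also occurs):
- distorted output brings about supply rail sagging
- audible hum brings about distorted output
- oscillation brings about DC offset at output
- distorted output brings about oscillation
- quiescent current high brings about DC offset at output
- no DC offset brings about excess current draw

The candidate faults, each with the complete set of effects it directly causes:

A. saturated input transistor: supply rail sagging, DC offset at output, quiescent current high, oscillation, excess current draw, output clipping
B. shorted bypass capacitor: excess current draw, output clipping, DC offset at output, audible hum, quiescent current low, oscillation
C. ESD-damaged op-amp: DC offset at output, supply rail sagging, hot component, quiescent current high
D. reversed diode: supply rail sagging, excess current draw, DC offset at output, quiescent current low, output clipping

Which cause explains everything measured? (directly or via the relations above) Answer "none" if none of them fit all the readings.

B

Testing each hypothesis:
(A) saturated input transistor — excess current draw ✓; oscillation ✓; supply rail sagging ✓; output clipping ✓; quiescent current low ✗; DC offset at output ✓
(B) shorted bypass capacitor — accounts for every observation (supply rail sagging through audible hum → distorted output → supply rail sagging)
(C) ESD-damaged op-amp — fails on excess current draw, oscillation, output clipping, quiescent current low (predicts quiescent current high, not quiescent current low)
(D) reversed diode — does not account for oscillation
Only (B) is consistent with every observation.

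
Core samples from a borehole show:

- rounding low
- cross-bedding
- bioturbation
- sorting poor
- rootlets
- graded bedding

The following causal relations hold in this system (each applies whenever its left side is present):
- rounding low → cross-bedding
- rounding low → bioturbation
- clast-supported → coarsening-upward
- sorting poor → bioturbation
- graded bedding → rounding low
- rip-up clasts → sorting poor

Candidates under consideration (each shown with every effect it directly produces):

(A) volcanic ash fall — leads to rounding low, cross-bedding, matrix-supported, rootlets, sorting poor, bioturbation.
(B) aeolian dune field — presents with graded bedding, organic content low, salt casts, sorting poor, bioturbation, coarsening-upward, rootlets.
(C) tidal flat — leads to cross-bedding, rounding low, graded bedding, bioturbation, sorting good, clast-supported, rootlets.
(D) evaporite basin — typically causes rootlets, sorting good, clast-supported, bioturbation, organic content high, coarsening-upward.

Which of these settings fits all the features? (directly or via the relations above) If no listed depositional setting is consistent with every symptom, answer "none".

B

For each candidate, compare predicted effects to what was observed:
(A) volcanic ash fall — does not account for graded bedding
(B) aeolian dune field — accounts for every observation (rounding low by graded bedding → rounding low)
(C) tidal flat — rounding low yes; cross-bedding yes; bioturbation yes; sorting poor NO; rootlets yes; graded bedding yes
(D) evaporite basin — rounding low NO; cross-bedding NO; bioturbation yes; sorting poor NO; rootlets yes; graded bedding NO
(B) alone accounts for all the evidence.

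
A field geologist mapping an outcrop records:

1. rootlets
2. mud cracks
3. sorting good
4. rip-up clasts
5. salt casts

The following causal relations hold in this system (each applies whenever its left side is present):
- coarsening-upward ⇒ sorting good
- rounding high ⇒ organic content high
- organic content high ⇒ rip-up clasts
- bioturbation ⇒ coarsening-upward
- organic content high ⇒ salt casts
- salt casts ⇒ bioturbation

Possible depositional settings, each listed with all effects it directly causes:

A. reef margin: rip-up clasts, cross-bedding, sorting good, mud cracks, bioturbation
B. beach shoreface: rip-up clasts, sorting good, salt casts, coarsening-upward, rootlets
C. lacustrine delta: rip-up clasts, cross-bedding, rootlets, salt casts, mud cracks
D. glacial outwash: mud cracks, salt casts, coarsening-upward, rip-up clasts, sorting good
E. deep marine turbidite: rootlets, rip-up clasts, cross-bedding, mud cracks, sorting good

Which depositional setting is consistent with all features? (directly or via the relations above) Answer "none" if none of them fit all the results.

Testing each hypothesis:
(A) reef margin — does not account for rootlets, salt casts
(B) beach shoreface — rootlets match; mud cracks miss; sorting good match; rip-up clasts match; salt casts match
(C) lacustrine delta — rootlets match; mud cracks match; sorting good match (via salt casts → bioturbation → coarsening-upward → sorting good); rip-up clasts match; salt casts match
(D) glacial outwash — does not account for rootlets
(E) deep marine turbidite — rootlets match; mud cracks match; sorting good match; rip-up clasts match; salt casts miss
(C) alone accounts for all the evidence.

C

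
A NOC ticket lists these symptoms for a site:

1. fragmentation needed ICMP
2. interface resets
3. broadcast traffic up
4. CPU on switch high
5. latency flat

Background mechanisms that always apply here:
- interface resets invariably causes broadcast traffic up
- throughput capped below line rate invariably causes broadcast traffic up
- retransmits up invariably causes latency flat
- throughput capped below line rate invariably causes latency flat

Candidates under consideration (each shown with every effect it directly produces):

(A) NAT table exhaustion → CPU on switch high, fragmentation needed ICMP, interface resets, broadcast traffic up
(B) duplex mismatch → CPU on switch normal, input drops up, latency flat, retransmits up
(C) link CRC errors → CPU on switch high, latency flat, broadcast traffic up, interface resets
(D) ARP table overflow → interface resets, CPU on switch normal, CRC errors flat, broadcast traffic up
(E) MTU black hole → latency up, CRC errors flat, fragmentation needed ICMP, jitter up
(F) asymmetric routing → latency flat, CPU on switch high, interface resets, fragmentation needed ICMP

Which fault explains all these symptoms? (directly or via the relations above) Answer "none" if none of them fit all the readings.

For each candidate, compare predicted effects to what was observed:
(A) NAT table exhaustion — does not account for latency flat
(B) duplex mismatch — fragmentation needed ICMP miss; interface resets miss; broadcast traffic up miss; CPU on switch high miss; latency flat match
(C) link CRC errors — fragmentation needed ICMP miss; interface resets match; broadcast traffic up match; CPU on switch high match; latency flat match
(D) ARP table overflow — fragmentation needed ICMP miss; interface resets match; broadcast traffic up match; CPU on switch high miss; latency flat miss
(E) MTU black hole — fails on interface resets, broadcast traffic up, CPU on switch high, latency flat (predicts latency up, not latency flat)
(F) asymmetric routing — accounts for every observation (broadcast traffic up via interface resets → broadcast traffic up)
(F) is the only candidate with no mismatches.

F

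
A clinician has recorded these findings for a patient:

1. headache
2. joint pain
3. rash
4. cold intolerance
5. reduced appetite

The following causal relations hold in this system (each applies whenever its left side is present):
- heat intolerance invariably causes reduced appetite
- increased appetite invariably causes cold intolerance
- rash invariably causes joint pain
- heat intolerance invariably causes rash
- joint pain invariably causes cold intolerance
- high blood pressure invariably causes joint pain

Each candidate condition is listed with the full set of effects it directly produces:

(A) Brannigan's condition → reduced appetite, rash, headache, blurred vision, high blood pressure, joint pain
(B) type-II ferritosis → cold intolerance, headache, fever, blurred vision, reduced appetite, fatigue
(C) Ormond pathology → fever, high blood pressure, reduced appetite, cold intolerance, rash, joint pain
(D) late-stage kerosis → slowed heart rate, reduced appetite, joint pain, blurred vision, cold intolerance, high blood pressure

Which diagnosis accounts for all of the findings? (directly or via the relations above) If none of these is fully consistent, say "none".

Per-candidate check:
(A) Brannigan's condition — accounts for every observation (cold intolerance by joint pain → cold intolerance)
(B) type-II ferritosis — does not account for joint pain, rash
(C) Ormond pathology — headache miss; joint pain match; rash match; cold intolerance match; reduced appetite match
(D) late-stage kerosis — does not account for headache, rash
(A) alone accounts for all the evidence.

A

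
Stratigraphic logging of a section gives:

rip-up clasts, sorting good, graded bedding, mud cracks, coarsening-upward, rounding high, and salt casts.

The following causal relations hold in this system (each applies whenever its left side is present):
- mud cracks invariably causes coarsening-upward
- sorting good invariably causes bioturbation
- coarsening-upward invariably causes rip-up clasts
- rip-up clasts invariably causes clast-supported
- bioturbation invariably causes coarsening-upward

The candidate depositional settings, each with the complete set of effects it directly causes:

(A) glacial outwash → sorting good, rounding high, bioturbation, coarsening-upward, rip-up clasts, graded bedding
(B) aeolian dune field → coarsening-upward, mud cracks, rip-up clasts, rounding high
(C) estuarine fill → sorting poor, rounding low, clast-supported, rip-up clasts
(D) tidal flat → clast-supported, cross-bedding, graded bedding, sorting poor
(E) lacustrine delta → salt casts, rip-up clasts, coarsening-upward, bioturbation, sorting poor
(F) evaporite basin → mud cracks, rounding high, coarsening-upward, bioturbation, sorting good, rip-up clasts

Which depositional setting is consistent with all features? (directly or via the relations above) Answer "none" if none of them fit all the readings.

For each candidate, compare predicted effects to what was observed:
(A) glacial outwash — does not account for mud cracks, salt casts
(B) aeolian dune field — rip-up clasts ✓; sorting good ✗; graded bedding ✗; mud cracks ✓; coarsening-upward ✓; rounding high ✓; salt casts ✗
(C) estuarine fill — rip-up clasts ✓; sorting good ✗; graded bedding ✗; mud cracks ✗; coarsening-upward ✗; rounding high ✗; salt casts ✗
(D) tidal flat — rip-up clasts ✗; sorting good ✗; graded bedding ✓; mud cracks ✗; coarsening-upward ✗; rounding high ✗; salt casts ✗
(E) lacustrine delta — fails on sorting good, graded bedding, mud cracks, rounding high (predicts sorting poor, not sorting good)
(F) evaporite basin — does not account for graded bedding, salt casts
No candidate is consistent with all observations.

none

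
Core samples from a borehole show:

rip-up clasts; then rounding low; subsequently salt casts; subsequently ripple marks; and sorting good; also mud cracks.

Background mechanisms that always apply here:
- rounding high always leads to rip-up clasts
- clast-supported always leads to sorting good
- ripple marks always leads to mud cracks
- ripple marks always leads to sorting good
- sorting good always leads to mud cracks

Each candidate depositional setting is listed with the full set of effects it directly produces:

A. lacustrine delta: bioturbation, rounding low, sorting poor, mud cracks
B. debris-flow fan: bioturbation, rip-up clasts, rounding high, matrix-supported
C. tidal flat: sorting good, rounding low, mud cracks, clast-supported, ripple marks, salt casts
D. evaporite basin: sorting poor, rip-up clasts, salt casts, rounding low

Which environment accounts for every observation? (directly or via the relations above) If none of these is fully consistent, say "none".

Per-candidate check:
(A) lacustrine delta — rip-up clasts miss; rounding low match; salt casts miss; ripple marks miss; sorting good miss; mud cracks match
(B) debris-flow fan — fails on rounding low, salt casts, ripple marks, sorting good, mud cracks (predicts rounding high, not rounding low)
(C) tidal flat — does not account for rip-up clasts
(D) evaporite basin — fails on ripple marks, sorting good, mud cracks (predicts sorting poor, not sorting good)
None of the listed candidates fits everything.

none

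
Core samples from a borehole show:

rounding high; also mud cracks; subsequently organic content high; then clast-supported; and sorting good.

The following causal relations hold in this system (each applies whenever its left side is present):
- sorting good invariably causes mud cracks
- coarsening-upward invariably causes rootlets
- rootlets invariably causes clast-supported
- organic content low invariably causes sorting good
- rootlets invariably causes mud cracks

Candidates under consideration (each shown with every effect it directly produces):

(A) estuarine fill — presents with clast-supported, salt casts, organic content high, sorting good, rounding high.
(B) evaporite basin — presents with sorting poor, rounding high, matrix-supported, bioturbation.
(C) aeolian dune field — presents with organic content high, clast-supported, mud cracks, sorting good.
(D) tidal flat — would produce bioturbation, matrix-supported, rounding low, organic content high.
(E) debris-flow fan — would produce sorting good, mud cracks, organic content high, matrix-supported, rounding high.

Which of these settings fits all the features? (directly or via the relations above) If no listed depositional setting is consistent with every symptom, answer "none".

A

Per-candidate check:
(A) estuarine fill — accounts for every observation (mud cracks via sorting good → mud cracks)
(B) evaporite basin — fails on mud cracks, organic content high, clast-supported, sorting good (predicts matrix-supported, not clast-supported; predicts sorting poor, not sorting good)
(C) aeolian dune field — does not account for rounding high
(D) tidal flat — rounding high -; mud cracks -; organic content high +; clast-supported -; sorting good -
(E) debris-flow fan — fails on clast-supported (predicts matrix-supported, not clast-supported)
(A) alone accounts for all the evidence.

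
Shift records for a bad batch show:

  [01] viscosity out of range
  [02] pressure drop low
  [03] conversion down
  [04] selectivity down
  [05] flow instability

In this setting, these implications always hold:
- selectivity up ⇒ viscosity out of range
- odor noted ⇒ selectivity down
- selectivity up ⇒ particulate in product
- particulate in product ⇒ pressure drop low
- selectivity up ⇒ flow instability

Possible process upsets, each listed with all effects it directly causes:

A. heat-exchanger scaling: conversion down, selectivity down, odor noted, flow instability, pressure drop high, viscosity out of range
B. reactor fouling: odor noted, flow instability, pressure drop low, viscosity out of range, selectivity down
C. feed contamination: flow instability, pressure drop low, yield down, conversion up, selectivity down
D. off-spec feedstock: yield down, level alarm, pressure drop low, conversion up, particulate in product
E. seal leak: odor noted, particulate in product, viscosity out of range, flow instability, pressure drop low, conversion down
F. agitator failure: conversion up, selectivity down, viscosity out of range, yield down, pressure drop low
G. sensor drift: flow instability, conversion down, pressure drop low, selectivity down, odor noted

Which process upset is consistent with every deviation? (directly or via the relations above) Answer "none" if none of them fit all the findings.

E

Checking each candidate against the observations:
(A) heat-exchanger scaling — viscosity out of range +; pressure drop low -; conversion down +; selectivity down +; flow instability +
(B) reactor fouling — viscosity out of range +; pressure drop low +; conversion down -; selectivity down +; flow instability +
(C) feed contamination — viscosity out of range -; pressure drop low +; conversion down -; selectivity down +; flow instability +
(D) off-spec feedstock — viscosity out of range -; pressure drop low +; conversion down -; selectivity down -; flow instability -
(E) seal leak — accounts for every observation (selectivity down via odor noted → selectivity down)
(F) agitator failure — fails on conversion down, flow instability (predicts conversion up, not conversion down)
(G) sensor drift — viscosity out of range -; pressure drop low +; conversion down +; selectivity down +; flow instability +
Only (E) is consistent with every observation.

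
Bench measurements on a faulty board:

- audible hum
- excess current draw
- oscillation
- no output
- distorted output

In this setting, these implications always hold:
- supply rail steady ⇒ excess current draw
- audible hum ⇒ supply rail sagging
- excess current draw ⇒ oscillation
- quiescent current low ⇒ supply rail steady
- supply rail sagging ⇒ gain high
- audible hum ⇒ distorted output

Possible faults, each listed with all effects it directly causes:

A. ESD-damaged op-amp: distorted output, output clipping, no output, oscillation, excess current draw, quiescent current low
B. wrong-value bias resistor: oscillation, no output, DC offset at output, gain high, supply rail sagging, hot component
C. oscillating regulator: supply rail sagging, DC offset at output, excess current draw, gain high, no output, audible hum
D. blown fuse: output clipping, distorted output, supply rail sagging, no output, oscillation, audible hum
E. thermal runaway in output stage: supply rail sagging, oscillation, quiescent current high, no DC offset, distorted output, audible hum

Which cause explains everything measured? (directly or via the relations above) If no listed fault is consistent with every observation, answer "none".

Per-candidate check:
(A) ESD-damaged op-amp — audible hum ✗; excess current draw ✓; oscillation ✓; no output ✓; distorted output ✓
(B) wrong-value bias resistor — audible hum ✗; excess current draw ✗; oscillation ✓; no output ✓; distorted output ✗
(C) oscillating regulator — audible hum ✓; excess current draw ✓; oscillation ✓ (via excess current draw → oscillation); no output ✓; distorted output ✓ (via audible hum → distorted output)
(D) blown fuse — audible hum ✓; excess current draw ✗; oscillation ✓; no output ✓; distorted output ✓
(E) thermal runaway in output stage — does not account for excess current draw, no output
Only (C) is consistent with every observation.

C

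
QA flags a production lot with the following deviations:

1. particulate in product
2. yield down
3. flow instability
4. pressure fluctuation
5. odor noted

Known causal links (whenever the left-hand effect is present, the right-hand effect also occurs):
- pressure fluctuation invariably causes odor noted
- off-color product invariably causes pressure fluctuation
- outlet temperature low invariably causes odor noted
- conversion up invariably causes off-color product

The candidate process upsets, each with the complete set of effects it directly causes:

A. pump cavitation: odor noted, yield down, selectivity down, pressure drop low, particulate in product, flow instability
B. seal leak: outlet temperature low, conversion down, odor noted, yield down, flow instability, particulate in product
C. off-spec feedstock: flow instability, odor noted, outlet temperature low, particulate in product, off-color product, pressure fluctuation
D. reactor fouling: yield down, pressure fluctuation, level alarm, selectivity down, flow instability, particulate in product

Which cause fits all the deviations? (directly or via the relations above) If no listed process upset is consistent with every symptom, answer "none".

D

Checking each candidate against the observations:
(A) pump cavitation — particulate in product yes; yield down yes; flow instability yes; pressure fluctuation NO; odor noted yes
(B) seal leak — particulate in product yes; yield down yes; flow instability yes; pressure fluctuation NO; odor noted yes
(C) off-spec feedstock — particulate in product yes; yield down NO; flow instability yes; pressure fluctuation yes; odor noted yes
(D) reactor fouling — particulate in product yes; yield down yes; flow instability yes; pressure fluctuation yes; odor noted yes (by pressure fluctuation → odor noted)
(D) is the only candidate with no mismatches.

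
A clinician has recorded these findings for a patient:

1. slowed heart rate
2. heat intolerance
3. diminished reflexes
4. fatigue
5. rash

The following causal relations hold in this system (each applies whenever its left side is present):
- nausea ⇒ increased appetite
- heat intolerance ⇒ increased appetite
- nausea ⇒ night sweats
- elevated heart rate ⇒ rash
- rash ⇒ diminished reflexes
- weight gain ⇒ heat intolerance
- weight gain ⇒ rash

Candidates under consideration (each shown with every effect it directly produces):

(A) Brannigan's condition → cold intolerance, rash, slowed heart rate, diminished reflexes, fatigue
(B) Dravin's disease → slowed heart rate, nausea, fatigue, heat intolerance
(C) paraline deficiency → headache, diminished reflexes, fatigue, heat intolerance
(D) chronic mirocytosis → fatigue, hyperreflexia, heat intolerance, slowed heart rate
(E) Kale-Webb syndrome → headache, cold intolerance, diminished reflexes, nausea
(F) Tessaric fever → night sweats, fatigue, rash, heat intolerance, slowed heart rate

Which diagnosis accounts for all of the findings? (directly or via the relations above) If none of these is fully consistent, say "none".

F

Testing each hypothesis:
(A) Brannigan's condition — slowed heart rate +; heat intolerance -; diminished reflexes +; fatigue +; rash +
(B) Dravin's disease — does not account for diminished reflexes, rash
(C) paraline deficiency — does not account for slowed heart rate, rash
(D) chronic mirocytosis — slowed heart rate +; heat intolerance +; diminished reflexes -; fatigue +; rash -
(E) Kale-Webb syndrome — fails on slowed heart rate, heat intolerance, fatigue, rash (predicts cold intolerance, not heat intolerance)
(F) Tessaric fever — slowed heart rate +; heat intolerance +; diminished reflexes + (through rash → diminished reflexes); fatigue +; rash +
Only (F) is consistent with every observation.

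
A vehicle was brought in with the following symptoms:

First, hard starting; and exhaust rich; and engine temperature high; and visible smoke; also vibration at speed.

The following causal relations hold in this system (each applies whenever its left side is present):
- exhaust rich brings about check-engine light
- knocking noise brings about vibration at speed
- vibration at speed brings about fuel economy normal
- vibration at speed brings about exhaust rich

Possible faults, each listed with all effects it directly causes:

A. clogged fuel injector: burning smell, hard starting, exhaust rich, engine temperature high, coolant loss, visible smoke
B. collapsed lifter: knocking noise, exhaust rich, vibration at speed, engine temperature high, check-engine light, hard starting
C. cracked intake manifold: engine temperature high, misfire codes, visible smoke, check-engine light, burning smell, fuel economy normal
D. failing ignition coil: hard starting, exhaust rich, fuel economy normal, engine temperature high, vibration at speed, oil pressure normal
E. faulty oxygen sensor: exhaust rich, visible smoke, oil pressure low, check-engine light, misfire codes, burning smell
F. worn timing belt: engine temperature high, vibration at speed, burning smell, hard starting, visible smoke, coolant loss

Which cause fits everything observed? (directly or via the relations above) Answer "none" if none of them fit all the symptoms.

F

Checking each candidate against the observations:
(A) clogged fuel injector — does not account for vibration at speed
(B) collapsed lifter — hard starting match; exhaust rich match; engine temperature high match; visible smoke miss; vibration at speed match
(C) cracked intake manifold — hard starting miss; exhaust rich miss; engine temperature high match; visible smoke match; vibration at speed miss
(D) failing ignition coil — hard starting match; exhaust rich match; engine temperature high match; visible smoke miss; vibration at speed match
(E) faulty oxygen sensor — does not account for hard starting, engine temperature high, vibration at speed
(F) worn timing belt — hard starting match; exhaust rich match (through vibration at speed → exhaust rich); engine temperature high match; visible smoke match; vibration at speed match
(F) is the only candidate with no mismatches.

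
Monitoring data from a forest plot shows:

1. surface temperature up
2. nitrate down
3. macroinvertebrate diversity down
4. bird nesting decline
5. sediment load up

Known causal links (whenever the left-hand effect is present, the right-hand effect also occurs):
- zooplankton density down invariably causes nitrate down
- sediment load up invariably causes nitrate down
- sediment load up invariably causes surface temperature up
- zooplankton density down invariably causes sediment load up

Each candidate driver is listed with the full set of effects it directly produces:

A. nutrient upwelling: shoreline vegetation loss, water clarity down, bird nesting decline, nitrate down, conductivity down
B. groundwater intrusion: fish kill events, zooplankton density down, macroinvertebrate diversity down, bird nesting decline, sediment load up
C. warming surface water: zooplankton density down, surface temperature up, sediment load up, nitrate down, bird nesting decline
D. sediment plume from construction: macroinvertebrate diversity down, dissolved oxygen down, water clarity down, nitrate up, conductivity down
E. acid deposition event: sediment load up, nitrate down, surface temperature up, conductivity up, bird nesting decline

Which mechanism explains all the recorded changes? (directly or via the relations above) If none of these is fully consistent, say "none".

B

For each candidate, compare predicted effects to what was observed:
(A) nutrient upwelling — surface temperature up miss; nitrate down match; macroinvertebrate diversity down miss; bird nesting decline match; sediment load up miss
(B) groundwater intrusion — surface temperature up match (by sediment load up → surface temperature up); nitrate down match (by sediment load up → nitrate down); macroinvertebrate diversity down match; bird nesting decline match; sediment load up match
(C) warming surface water — surface temperature up match; nitrate down match; macroinvertebrate diversity down miss; bird nesting decline match; sediment load up match
(D) sediment plume from construction — surface temperature up miss; nitrate down miss; macroinvertebrate diversity down match; bird nesting decline miss; sediment load up miss
(E) acid deposition event — surface temperature up match; nitrate down match; macroinvertebrate diversity down miss; bird nesting decline match; sediment load up match
(B) alone accounts for all the evidence.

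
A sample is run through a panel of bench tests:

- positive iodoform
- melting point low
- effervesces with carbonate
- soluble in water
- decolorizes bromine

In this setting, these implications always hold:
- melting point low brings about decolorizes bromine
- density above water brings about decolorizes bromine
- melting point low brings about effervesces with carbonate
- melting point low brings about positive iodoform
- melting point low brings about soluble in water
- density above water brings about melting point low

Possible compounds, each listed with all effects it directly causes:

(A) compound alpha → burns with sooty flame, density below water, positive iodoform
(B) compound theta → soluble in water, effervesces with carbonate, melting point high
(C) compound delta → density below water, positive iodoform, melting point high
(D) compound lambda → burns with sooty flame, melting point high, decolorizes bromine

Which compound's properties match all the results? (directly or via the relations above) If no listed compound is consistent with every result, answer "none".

none

Testing each hypothesis:
(A) compound alpha — positive iodoform match; melting point low miss; effervesces with carbonate miss; soluble in water miss; decolorizes bromine miss
(B) compound theta — fails on positive iodoform, melting point low, decolorizes bromine (predicts melting point high, not melting point low)
(C) compound delta — positive iodoform match; melting point low miss; effervesces with carbonate miss; soluble in water miss; decolorizes bromine miss
(D) compound lambda — fails on positive iodoform, melting point low, effervesces with carbonate, soluble in water (predicts melting point high, not melting point low)
None of the listed candidates fits everything.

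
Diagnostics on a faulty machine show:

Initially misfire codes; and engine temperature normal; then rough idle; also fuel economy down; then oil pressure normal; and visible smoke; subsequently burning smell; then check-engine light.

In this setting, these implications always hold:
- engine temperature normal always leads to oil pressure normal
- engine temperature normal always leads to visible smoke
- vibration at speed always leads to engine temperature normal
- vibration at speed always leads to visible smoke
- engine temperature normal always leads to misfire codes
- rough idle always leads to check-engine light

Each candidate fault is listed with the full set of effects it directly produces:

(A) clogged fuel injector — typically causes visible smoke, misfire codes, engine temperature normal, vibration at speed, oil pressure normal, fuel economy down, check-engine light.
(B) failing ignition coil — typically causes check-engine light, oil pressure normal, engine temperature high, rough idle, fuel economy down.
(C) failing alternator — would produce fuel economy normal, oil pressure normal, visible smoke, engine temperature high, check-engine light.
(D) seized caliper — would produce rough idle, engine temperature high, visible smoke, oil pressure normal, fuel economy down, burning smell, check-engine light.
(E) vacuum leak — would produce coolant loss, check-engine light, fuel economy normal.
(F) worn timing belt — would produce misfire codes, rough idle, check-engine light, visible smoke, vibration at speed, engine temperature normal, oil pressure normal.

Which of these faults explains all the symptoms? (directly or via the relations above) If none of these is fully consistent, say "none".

none

For each candidate, compare predicted effects to what was observed:
(A) clogged fuel injector — misfire codes ✓; engine temperature normal ✓; rough idle ✗; fuel economy down ✓; oil pressure normal ✓; visible smoke ✓; burning smell ✗; check-engine light ✓
(B) failing ignition coil — fails on misfire codes, engine temperature normal, visible smoke, burning smell (predicts engine temperature high, not engine temperature normal)
(C) failing alternator — misfire codes ✗; engine temperature normal ✗; rough idle ✗; fuel economy down ✗; oil pressure normal ✓; visible smoke ✓; burning smell ✗; check-engine light ✓
(D) seized caliper — misfire codes ✗; engine temperature normal ✗; rough idle ✓; fuel economy down ✓; oil pressure normal ✓; visible smoke ✓; burning smell ✓; check-engine light ✓
(E) vacuum leak — misfire codes ✗; engine temperature normal ✗; rough idle ✗; fuel economy down ✗; oil pressure normal ✗; visible smoke ✗; burning smell ✗; check-engine light ✓
(F) worn timing belt — misfire codes ✓; engine temperature normal ✓; rough idle ✓; fuel economy down ✗; oil pressure normal ✓; visible smoke ✓; burning smell ✗; check-engine light ✓
No candidate is consistent with all observations.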